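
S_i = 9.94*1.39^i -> [9.94, 13.82, 19.21, 26.7, 37.11]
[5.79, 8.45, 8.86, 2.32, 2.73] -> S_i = Random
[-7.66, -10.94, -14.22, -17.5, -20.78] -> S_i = -7.66 + -3.28*i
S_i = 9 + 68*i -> [9, 77, 145, 213, 281]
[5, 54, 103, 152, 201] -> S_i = 5 + 49*i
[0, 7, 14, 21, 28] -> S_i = 0 + 7*i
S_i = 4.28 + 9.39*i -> [4.28, 13.67, 23.06, 32.45, 41.84]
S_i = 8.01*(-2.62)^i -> [8.01, -20.99, 54.98, -144.06, 377.43]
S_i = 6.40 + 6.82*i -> [6.4, 13.22, 20.04, 26.86, 33.68]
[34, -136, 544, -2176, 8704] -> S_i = 34*-4^i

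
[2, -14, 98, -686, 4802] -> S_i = 2*-7^i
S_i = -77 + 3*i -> [-77, -74, -71, -68, -65]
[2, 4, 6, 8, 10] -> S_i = 2 + 2*i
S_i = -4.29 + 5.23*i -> [-4.29, 0.94, 6.17, 11.4, 16.63]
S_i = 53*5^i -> [53, 265, 1325, 6625, 33125]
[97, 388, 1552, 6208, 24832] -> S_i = 97*4^i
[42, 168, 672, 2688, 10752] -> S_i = 42*4^i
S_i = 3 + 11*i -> [3, 14, 25, 36, 47]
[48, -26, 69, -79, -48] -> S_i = Random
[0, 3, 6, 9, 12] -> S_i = 0 + 3*i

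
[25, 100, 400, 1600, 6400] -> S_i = 25*4^i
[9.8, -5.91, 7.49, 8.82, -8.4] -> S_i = Random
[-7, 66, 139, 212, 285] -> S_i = -7 + 73*i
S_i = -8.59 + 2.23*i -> [-8.59, -6.36, -4.13, -1.9, 0.33]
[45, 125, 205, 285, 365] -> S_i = 45 + 80*i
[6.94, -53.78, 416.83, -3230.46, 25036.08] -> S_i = 6.94*(-7.75)^i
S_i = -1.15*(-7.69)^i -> [-1.15, 8.84, -68.01, 522.97, -4021.64]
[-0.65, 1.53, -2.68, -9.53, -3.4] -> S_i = Random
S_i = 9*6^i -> [9, 54, 324, 1944, 11664]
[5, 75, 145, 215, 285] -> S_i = 5 + 70*i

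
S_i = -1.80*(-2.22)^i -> [-1.8, 4.0, -8.87, 19.69, -43.72]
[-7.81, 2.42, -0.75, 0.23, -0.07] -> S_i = -7.81*(-0.31)^i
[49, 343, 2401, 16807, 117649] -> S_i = 49*7^i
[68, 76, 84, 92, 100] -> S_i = 68 + 8*i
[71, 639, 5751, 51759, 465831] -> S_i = 71*9^i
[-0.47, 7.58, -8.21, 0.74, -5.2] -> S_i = Random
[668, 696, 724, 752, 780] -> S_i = 668 + 28*i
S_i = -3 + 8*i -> [-3, 5, 13, 21, 29]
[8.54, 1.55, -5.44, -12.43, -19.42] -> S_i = 8.54 + -6.99*i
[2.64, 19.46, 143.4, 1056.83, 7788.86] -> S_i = 2.64*7.37^i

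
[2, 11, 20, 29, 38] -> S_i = 2 + 9*i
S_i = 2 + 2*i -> [2, 4, 6, 8, 10]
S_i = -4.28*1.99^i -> [-4.28, -8.52, -16.95, -33.73, -67.12]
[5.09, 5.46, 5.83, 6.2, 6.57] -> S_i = 5.09 + 0.37*i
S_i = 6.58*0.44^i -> [6.58, 2.9, 1.27, 0.56, 0.25]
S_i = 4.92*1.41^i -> [4.92, 6.94, 9.78, 13.79, 19.45]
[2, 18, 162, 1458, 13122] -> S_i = 2*9^i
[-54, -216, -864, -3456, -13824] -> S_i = -54*4^i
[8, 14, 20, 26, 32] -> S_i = 8 + 6*i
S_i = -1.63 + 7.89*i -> [-1.63, 6.26, 14.15, 22.04, 29.93]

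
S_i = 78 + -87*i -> [78, -9, -96, -183, -270]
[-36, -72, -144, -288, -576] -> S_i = -36*2^i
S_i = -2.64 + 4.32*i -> [-2.64, 1.68, 6.0, 10.32, 14.64]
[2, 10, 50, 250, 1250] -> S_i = 2*5^i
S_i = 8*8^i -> [8, 64, 512, 4096, 32768]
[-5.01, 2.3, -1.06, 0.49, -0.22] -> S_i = -5.01*(-0.46)^i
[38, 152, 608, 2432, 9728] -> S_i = 38*4^i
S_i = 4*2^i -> [4, 8, 16, 32, 64]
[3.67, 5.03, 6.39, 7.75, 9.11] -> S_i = 3.67 + 1.36*i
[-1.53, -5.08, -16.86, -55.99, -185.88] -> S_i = -1.53*3.32^i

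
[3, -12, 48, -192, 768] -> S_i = 3*-4^i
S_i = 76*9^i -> [76, 684, 6156, 55404, 498636]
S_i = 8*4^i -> [8, 32, 128, 512, 2048]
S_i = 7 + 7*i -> [7, 14, 21, 28, 35]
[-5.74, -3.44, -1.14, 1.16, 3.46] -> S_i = -5.74 + 2.30*i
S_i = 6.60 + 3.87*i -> [6.6, 10.47, 14.34, 18.21, 22.08]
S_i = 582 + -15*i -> [582, 567, 552, 537, 522]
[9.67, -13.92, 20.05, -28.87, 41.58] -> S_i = 9.67*(-1.44)^i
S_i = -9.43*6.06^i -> [-9.43, -57.15, -346.3, -2098.6, -12717.51]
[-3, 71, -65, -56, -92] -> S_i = Random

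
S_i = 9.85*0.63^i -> [9.85, 6.21, 3.91, 2.46, 1.55]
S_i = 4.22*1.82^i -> [4.22, 7.68, 13.98, 25.44, 46.3]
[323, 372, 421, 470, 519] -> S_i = 323 + 49*i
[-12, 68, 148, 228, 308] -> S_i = -12 + 80*i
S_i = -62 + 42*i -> [-62, -20, 22, 64, 106]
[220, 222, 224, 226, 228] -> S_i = 220 + 2*i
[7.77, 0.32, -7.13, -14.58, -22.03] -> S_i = 7.77 + -7.45*i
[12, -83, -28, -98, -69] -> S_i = Random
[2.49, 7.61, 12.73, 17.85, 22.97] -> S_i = 2.49 + 5.12*i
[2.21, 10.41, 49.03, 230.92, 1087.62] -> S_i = 2.21*4.71^i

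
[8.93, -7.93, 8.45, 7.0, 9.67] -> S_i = Random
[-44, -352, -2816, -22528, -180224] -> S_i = -44*8^i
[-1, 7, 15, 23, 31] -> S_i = -1 + 8*i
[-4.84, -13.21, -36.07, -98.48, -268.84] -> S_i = -4.84*2.73^i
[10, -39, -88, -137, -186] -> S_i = 10 + -49*i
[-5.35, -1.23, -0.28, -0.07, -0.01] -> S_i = -5.35*0.23^i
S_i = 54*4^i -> [54, 216, 864, 3456, 13824]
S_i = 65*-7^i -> [65, -455, 3185, -22295, 156065]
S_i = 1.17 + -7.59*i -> [1.17, -6.42, -14.01, -21.6, -29.19]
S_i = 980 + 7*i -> [980, 987, 994, 1001, 1008]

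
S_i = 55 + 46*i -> [55, 101, 147, 193, 239]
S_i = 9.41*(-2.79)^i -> [9.41, -26.25, 73.25, -204.36, 570.17]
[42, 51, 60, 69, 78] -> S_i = 42 + 9*i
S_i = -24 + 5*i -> [-24, -19, -14, -9, -4]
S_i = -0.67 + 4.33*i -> [-0.67, 3.66, 7.99, 12.32, 16.65]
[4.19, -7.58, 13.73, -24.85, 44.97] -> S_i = 4.19*(-1.81)^i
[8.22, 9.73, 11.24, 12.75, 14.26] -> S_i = 8.22 + 1.51*i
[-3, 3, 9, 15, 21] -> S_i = -3 + 6*i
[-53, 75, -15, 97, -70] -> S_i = Random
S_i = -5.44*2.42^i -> [-5.44, -13.16, -31.86, -77.1, -186.58]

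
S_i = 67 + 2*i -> [67, 69, 71, 73, 75]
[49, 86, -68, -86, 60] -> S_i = Random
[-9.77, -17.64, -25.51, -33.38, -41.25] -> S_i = -9.77 + -7.87*i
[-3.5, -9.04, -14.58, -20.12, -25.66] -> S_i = -3.50 + -5.54*i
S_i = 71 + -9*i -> [71, 62, 53, 44, 35]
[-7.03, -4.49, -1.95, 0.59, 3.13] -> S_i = -7.03 + 2.54*i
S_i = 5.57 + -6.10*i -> [5.57, -0.53, -6.63, -12.73, -18.83]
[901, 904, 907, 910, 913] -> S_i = 901 + 3*i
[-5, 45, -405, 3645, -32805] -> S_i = -5*-9^i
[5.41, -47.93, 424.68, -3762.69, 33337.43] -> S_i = 5.41*(-8.86)^i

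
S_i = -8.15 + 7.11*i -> [-8.15, -1.04, 6.07, 13.18, 20.29]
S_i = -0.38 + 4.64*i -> [-0.38, 4.26, 8.9, 13.54, 18.18]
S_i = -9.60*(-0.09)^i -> [-9.6, 0.86, -0.08, 0.01, -0.0]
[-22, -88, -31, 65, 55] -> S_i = Random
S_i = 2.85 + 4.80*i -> [2.85, 7.65, 12.45, 17.25, 22.05]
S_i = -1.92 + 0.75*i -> [-1.92, -1.17, -0.42, 0.33, 1.08]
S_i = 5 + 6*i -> [5, 11, 17, 23, 29]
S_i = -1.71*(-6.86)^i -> [-1.71, 11.73, -80.47, 552.04, -3786.98]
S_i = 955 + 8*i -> [955, 963, 971, 979, 987]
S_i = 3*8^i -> [3, 24, 192, 1536, 12288]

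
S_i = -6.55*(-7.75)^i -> [-6.55, 50.76, -393.41, 3048.92, -23629.15]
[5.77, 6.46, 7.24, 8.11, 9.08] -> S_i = 5.77*1.12^i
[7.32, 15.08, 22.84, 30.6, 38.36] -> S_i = 7.32 + 7.76*i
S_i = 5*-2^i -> [5, -10, 20, -40, 80]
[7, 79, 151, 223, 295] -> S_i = 7 + 72*i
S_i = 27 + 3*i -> [27, 30, 33, 36, 39]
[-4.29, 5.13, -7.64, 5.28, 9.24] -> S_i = Random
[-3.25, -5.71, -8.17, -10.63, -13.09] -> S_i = -3.25 + -2.46*i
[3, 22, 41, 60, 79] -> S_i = 3 + 19*i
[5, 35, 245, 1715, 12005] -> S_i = 5*7^i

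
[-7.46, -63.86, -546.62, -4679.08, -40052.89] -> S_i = -7.46*8.56^i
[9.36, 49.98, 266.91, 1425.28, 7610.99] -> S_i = 9.36*5.34^i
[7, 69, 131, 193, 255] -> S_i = 7 + 62*i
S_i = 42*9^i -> [42, 378, 3402, 30618, 275562]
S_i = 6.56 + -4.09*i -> [6.56, 2.47, -1.62, -5.71, -9.8]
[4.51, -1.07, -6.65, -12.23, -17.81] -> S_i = 4.51 + -5.58*i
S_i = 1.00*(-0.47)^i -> [1.0, -0.47, 0.22, -0.1, 0.05]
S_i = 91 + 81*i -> [91, 172, 253, 334, 415]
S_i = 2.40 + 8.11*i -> [2.4, 10.51, 18.62, 26.73, 34.84]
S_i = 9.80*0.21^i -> [9.8, 2.06, 0.43, 0.09, 0.02]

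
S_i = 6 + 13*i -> [6, 19, 32, 45, 58]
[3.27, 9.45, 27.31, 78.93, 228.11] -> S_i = 3.27*2.89^i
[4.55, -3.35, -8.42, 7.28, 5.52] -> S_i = Random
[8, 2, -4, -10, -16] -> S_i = 8 + -6*i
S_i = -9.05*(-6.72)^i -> [-9.05, 60.82, -408.68, 2746.35, -18455.49]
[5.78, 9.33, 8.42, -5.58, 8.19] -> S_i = Random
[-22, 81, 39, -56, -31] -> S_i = Random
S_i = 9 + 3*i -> [9, 12, 15, 18, 21]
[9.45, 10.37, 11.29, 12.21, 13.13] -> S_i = 9.45 + 0.92*i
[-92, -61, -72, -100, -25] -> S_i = Random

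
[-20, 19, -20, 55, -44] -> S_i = Random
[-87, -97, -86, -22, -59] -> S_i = Random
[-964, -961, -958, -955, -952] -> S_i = -964 + 3*i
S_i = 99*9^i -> [99, 891, 8019, 72171, 649539]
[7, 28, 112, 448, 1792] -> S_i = 7*4^i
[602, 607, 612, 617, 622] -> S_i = 602 + 5*i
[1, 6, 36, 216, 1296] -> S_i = 1*6^i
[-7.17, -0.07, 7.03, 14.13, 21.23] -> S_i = -7.17 + 7.10*i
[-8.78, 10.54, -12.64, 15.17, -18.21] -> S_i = -8.78*(-1.20)^i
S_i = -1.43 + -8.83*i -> [-1.43, -10.26, -19.09, -27.92, -36.75]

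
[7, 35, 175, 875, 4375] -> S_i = 7*5^i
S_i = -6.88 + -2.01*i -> [-6.88, -8.89, -10.9, -12.91, -14.92]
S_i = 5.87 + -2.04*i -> [5.87, 3.83, 1.79, -0.25, -2.29]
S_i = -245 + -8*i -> [-245, -253, -261, -269, -277]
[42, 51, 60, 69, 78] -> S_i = 42 + 9*i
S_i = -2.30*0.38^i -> [-2.3, -0.87, -0.33, -0.13, -0.05]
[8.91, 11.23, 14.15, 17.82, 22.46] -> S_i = 8.91*1.26^i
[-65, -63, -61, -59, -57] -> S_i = -65 + 2*i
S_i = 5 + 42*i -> [5, 47, 89, 131, 173]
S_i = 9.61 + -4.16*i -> [9.61, 5.45, 1.29, -2.87, -7.03]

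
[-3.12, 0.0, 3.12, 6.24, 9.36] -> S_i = -3.12 + 3.12*i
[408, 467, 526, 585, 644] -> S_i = 408 + 59*i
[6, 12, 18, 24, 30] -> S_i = 6 + 6*i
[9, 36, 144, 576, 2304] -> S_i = 9*4^i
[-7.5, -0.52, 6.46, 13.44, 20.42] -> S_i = -7.50 + 6.98*i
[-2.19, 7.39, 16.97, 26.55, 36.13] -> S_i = -2.19 + 9.58*i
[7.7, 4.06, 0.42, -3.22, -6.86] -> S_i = 7.70 + -3.64*i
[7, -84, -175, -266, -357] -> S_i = 7 + -91*i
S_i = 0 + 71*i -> [0, 71, 142, 213, 284]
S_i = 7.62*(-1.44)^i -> [7.62, -10.97, 15.8, -22.75, 32.76]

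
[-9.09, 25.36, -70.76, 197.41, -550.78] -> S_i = -9.09*(-2.79)^i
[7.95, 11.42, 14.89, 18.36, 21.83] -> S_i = 7.95 + 3.47*i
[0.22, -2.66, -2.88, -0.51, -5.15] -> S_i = Random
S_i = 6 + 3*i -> [6, 9, 12, 15, 18]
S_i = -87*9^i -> [-87, -783, -7047, -63423, -570807]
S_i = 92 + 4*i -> [92, 96, 100, 104, 108]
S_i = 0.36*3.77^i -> [0.36, 1.36, 5.12, 19.29, 72.72]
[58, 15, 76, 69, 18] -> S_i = Random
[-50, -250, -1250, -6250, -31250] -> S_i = -50*5^i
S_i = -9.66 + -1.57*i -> [-9.66, -11.23, -12.8, -14.37, -15.94]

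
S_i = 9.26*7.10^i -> [9.26, 65.75, 466.8, 3314.26, 23531.22]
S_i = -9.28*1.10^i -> [-9.28, -10.21, -11.23, -12.35, -13.59]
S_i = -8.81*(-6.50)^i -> [-8.81, 57.26, -372.22, 2419.45, -15726.4]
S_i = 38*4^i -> [38, 152, 608, 2432, 9728]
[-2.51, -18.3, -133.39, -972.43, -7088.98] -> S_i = -2.51*7.29^i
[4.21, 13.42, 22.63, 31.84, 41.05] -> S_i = 4.21 + 9.21*i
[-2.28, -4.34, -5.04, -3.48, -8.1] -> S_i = Random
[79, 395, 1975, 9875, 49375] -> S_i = 79*5^i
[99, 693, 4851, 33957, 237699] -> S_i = 99*7^i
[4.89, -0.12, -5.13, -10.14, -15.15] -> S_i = 4.89 + -5.01*i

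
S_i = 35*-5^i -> [35, -175, 875, -4375, 21875]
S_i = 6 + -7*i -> [6, -1, -8, -15, -22]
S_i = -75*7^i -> [-75, -525, -3675, -25725, -180075]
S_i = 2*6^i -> [2, 12, 72, 432, 2592]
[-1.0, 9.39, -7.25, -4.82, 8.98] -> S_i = Random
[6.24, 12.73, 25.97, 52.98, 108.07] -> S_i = 6.24*2.04^i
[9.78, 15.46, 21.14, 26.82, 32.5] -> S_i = 9.78 + 5.68*i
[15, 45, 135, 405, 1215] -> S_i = 15*3^i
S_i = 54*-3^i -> [54, -162, 486, -1458, 4374]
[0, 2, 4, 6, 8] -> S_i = 0 + 2*i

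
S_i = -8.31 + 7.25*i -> [-8.31, -1.06, 6.19, 13.44, 20.69]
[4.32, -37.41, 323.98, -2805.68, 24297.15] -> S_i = 4.32*(-8.66)^i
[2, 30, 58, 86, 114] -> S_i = 2 + 28*i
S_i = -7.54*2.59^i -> [-7.54, -19.53, -50.58, -131.0, -339.29]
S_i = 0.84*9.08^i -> [0.84, 7.63, 69.25, 628.84, 5709.82]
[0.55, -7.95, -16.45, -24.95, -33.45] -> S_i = 0.55 + -8.50*i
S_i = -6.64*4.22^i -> [-6.64, -28.02, -118.25, -499.01, -2105.8]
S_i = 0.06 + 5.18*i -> [0.06, 5.24, 10.42, 15.6, 20.78]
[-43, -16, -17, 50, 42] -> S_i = Random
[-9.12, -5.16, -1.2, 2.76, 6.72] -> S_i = -9.12 + 3.96*i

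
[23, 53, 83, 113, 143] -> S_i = 23 + 30*i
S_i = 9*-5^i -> [9, -45, 225, -1125, 5625]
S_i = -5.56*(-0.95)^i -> [-5.56, 5.28, -5.02, 4.77, -4.53]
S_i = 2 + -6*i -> [2, -4, -10, -16, -22]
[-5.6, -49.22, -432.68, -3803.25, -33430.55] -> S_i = -5.60*8.79^i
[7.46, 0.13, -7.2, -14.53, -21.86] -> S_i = 7.46 + -7.33*i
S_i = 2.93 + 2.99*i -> [2.93, 5.92, 8.91, 11.9, 14.89]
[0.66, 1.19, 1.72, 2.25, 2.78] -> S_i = 0.66 + 0.53*i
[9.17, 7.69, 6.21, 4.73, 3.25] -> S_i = 9.17 + -1.48*i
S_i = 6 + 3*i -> [6, 9, 12, 15, 18]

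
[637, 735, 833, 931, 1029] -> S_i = 637 + 98*i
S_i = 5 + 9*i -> [5, 14, 23, 32, 41]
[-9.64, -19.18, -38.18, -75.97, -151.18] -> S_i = -9.64*1.99^i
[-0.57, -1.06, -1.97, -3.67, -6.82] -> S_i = -0.57*1.86^i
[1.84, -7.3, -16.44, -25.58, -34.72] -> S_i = 1.84 + -9.14*i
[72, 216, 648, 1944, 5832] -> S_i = 72*3^i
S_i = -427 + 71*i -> [-427, -356, -285, -214, -143]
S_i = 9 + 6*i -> [9, 15, 21, 27, 33]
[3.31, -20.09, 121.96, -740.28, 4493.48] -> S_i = 3.31*(-6.07)^i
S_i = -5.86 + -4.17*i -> [-5.86, -10.03, -14.2, -18.37, -22.54]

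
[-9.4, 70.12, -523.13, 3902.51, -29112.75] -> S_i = -9.40*(-7.46)^i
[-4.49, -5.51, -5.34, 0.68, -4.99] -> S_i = Random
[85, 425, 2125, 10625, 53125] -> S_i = 85*5^i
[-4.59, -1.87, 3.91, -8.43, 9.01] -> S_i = Random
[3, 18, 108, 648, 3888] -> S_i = 3*6^i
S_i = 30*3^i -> [30, 90, 270, 810, 2430]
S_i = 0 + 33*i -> [0, 33, 66, 99, 132]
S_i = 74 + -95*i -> [74, -21, -116, -211, -306]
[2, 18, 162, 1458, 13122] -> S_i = 2*9^i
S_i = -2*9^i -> [-2, -18, -162, -1458, -13122]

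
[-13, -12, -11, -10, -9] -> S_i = -13 + 1*i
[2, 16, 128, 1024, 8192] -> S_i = 2*8^i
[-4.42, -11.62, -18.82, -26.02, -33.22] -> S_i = -4.42 + -7.20*i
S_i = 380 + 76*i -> [380, 456, 532, 608, 684]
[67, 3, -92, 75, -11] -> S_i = Random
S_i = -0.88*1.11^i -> [-0.88, -0.98, -1.08, -1.2, -1.34]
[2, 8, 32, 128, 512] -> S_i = 2*4^i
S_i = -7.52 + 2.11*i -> [-7.52, -5.41, -3.3, -1.19, 0.92]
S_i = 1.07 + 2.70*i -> [1.07, 3.77, 6.47, 9.17, 11.87]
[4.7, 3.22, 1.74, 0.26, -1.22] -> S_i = 4.70 + -1.48*i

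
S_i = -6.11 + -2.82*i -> [-6.11, -8.93, -11.75, -14.57, -17.39]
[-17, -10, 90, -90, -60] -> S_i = Random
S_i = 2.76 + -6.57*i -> [2.76, -3.81, -10.38, -16.95, -23.52]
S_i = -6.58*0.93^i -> [-6.58, -6.12, -5.69, -5.29, -4.92]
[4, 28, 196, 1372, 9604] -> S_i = 4*7^i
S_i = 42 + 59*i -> [42, 101, 160, 219, 278]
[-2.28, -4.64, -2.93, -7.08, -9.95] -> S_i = Random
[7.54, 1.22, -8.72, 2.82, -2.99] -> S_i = Random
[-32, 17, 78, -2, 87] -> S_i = Random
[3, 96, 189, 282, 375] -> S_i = 3 + 93*i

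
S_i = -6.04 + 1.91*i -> [-6.04, -4.13, -2.22, -0.31, 1.6]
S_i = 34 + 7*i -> [34, 41, 48, 55, 62]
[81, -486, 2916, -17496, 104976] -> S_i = 81*-6^i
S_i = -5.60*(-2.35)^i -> [-5.6, 13.16, -30.93, 72.68, -170.79]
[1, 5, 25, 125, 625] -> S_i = 1*5^i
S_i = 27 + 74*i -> [27, 101, 175, 249, 323]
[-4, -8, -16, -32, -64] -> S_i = -4*2^i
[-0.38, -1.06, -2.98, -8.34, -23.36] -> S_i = -0.38*2.80^i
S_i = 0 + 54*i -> [0, 54, 108, 162, 216]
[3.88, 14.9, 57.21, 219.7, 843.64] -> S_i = 3.88*3.84^i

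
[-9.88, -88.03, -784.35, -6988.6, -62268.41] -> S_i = -9.88*8.91^i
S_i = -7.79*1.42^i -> [-7.79, -11.06, -15.71, -22.31, -31.67]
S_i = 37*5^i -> [37, 185, 925, 4625, 23125]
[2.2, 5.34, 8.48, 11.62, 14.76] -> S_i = 2.20 + 3.14*i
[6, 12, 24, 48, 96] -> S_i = 6*2^i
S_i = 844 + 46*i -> [844, 890, 936, 982, 1028]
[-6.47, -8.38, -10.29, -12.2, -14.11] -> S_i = -6.47 + -1.91*i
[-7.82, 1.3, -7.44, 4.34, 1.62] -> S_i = Random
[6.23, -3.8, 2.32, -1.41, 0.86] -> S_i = 6.23*(-0.61)^i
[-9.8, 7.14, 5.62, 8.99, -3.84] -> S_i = Random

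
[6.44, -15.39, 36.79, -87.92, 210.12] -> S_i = 6.44*(-2.39)^i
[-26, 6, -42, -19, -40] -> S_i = Random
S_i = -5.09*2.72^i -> [-5.09, -13.84, -37.66, -102.43, -278.61]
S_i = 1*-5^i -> [1, -5, 25, -125, 625]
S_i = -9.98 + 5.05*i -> [-9.98, -4.93, 0.12, 5.17, 10.22]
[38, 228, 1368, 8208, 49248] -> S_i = 38*6^i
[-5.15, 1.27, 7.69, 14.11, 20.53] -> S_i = -5.15 + 6.42*i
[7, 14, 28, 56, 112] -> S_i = 7*2^i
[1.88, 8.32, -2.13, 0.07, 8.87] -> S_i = Random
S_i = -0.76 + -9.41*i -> [-0.76, -10.17, -19.58, -28.99, -38.4]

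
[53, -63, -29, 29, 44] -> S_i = Random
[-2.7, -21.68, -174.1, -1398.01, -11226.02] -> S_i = -2.70*8.03^i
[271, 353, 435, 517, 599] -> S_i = 271 + 82*i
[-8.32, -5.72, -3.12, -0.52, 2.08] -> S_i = -8.32 + 2.60*i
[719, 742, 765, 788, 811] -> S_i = 719 + 23*i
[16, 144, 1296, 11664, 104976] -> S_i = 16*9^i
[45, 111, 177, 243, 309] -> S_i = 45 + 66*i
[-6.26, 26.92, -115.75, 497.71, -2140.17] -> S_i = -6.26*(-4.30)^i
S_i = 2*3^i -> [2, 6, 18, 54, 162]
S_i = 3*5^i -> [3, 15, 75, 375, 1875]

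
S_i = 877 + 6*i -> [877, 883, 889, 895, 901]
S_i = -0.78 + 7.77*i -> [-0.78, 6.99, 14.76, 22.53, 30.3]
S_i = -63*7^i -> [-63, -441, -3087, -21609, -151263]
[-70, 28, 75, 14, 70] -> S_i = Random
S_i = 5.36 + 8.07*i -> [5.36, 13.43, 21.5, 29.57, 37.64]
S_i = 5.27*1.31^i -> [5.27, 6.9, 9.04, 11.85, 15.52]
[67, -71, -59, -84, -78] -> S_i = Random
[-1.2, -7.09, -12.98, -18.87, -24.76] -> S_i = -1.20 + -5.89*i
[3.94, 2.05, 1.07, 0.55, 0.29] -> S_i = 3.94*0.52^i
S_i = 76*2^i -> [76, 152, 304, 608, 1216]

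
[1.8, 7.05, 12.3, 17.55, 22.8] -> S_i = 1.80 + 5.25*i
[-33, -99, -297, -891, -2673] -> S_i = -33*3^i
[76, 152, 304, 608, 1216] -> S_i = 76*2^i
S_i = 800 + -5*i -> [800, 795, 790, 785, 780]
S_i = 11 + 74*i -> [11, 85, 159, 233, 307]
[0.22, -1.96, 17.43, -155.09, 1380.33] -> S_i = 0.22*(-8.90)^i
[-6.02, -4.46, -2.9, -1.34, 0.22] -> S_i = -6.02 + 1.56*i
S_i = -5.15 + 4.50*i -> [-5.15, -0.65, 3.85, 8.35, 12.85]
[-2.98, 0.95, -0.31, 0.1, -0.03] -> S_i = -2.98*(-0.32)^i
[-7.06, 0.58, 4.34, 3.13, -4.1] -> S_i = Random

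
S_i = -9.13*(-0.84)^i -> [-9.13, 7.67, -6.44, 5.41, -4.55]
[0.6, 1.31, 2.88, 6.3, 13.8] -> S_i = 0.60*2.19^i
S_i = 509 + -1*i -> [509, 508, 507, 506, 505]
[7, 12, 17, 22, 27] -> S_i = 7 + 5*i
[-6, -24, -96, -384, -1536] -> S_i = -6*4^i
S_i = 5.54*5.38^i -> [5.54, 29.81, 160.35, 862.69, 4641.29]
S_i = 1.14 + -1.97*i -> [1.14, -0.83, -2.8, -4.77, -6.74]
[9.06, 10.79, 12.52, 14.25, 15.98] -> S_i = 9.06 + 1.73*i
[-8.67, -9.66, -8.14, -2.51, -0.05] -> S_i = Random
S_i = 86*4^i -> [86, 344, 1376, 5504, 22016]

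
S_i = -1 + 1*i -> [-1, 0, 1, 2, 3]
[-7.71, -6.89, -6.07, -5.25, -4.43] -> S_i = -7.71 + 0.82*i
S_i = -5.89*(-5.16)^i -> [-5.89, 30.39, -156.82, 809.22, -4175.55]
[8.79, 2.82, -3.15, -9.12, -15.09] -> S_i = 8.79 + -5.97*i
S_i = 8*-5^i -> [8, -40, 200, -1000, 5000]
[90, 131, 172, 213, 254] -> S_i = 90 + 41*i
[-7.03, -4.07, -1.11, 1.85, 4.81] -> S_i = -7.03 + 2.96*i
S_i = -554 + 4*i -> [-554, -550, -546, -542, -538]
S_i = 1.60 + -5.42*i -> [1.6, -3.82, -9.24, -14.66, -20.08]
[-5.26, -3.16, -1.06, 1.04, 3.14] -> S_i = -5.26 + 2.10*i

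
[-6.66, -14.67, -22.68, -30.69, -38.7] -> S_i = -6.66 + -8.01*i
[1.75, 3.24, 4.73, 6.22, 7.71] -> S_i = 1.75 + 1.49*i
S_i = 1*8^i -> [1, 8, 64, 512, 4096]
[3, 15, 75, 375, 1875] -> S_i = 3*5^i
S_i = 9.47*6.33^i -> [9.47, 59.95, 379.45, 2401.93, 15204.24]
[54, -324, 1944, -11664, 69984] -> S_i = 54*-6^i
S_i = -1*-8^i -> [-1, 8, -64, 512, -4096]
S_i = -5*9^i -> [-5, -45, -405, -3645, -32805]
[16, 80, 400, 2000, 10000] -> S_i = 16*5^i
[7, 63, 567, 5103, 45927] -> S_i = 7*9^i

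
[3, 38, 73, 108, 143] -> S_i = 3 + 35*i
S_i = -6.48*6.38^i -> [-6.48, -41.34, -263.76, -1682.82, -10736.38]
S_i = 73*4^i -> [73, 292, 1168, 4672, 18688]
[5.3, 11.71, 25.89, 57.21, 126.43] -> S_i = 5.30*2.21^i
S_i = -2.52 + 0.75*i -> [-2.52, -1.77, -1.02, -0.27, 0.48]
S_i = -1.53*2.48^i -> [-1.53, -3.79, -9.41, -23.34, -57.88]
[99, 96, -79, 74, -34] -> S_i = Random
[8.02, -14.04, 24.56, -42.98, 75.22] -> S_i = 8.02*(-1.75)^i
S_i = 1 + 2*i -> [1, 3, 5, 7, 9]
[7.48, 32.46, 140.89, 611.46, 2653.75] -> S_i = 7.48*4.34^i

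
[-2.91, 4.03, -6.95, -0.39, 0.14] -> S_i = Random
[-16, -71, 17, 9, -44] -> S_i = Random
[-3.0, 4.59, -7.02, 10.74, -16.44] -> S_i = -3.00*(-1.53)^i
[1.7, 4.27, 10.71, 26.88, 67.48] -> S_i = 1.70*2.51^i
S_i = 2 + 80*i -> [2, 82, 162, 242, 322]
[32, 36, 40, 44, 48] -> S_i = 32 + 4*i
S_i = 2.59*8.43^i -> [2.59, 21.83, 184.06, 1551.61, 13080.07]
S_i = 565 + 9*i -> [565, 574, 583, 592, 601]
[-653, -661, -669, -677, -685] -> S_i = -653 + -8*i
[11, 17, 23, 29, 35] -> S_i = 11 + 6*i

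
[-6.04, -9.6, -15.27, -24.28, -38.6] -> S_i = -6.04*1.59^i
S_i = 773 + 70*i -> [773, 843, 913, 983, 1053]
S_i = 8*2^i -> [8, 16, 32, 64, 128]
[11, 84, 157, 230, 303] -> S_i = 11 + 73*i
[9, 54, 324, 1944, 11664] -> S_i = 9*6^i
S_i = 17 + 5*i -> [17, 22, 27, 32, 37]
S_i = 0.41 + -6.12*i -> [0.41, -5.71, -11.83, -17.95, -24.07]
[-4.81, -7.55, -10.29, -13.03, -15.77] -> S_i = -4.81 + -2.74*i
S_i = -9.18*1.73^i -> [-9.18, -15.88, -27.47, -47.53, -82.23]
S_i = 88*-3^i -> [88, -264, 792, -2376, 7128]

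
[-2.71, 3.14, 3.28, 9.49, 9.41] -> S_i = Random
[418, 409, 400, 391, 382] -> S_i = 418 + -9*i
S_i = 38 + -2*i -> [38, 36, 34, 32, 30]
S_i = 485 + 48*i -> [485, 533, 581, 629, 677]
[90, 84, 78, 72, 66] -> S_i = 90 + -6*i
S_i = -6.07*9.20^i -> [-6.07, -55.84, -513.76, -4726.64, -43485.05]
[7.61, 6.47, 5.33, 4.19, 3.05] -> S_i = 7.61 + -1.14*i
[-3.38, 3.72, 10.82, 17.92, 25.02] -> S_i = -3.38 + 7.10*i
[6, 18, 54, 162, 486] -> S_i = 6*3^i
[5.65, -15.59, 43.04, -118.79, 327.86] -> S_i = 5.65*(-2.76)^i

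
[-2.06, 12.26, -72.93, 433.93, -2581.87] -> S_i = -2.06*(-5.95)^i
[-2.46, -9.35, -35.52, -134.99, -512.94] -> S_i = -2.46*3.80^i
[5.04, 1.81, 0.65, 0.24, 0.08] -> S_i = 5.04*0.36^i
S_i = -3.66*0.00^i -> [-3.66, -0.0, -0.0, -0.0, -0.0]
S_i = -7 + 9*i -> [-7, 2, 11, 20, 29]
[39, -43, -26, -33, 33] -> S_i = Random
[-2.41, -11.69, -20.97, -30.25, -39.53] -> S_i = -2.41 + -9.28*i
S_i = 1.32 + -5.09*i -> [1.32, -3.77, -8.86, -13.95, -19.04]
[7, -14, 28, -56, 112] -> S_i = 7*-2^i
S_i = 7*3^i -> [7, 21, 63, 189, 567]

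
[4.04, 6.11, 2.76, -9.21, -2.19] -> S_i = Random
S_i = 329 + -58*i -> [329, 271, 213, 155, 97]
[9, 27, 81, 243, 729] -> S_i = 9*3^i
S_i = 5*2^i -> [5, 10, 20, 40, 80]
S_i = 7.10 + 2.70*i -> [7.1, 9.8, 12.5, 15.2, 17.9]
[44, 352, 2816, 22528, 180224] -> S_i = 44*8^i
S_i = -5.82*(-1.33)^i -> [-5.82, 7.74, -10.29, 13.69, -18.21]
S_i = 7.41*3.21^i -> [7.41, 23.79, 76.35, 245.09, 786.75]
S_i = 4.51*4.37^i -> [4.51, 19.71, 86.13, 376.38, 1644.76]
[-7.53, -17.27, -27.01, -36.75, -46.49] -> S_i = -7.53 + -9.74*i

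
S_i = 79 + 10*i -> [79, 89, 99, 109, 119]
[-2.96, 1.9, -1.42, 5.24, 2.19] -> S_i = Random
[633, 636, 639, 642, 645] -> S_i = 633 + 3*i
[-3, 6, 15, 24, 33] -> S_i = -3 + 9*i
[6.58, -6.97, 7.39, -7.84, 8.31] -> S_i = 6.58*(-1.06)^i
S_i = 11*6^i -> [11, 66, 396, 2376, 14256]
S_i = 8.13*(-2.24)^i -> [8.13, -18.21, 40.79, -91.38, 204.68]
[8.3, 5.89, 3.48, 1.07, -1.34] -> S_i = 8.30 + -2.41*i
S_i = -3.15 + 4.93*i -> [-3.15, 1.78, 6.71, 11.64, 16.57]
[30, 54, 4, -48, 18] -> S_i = Random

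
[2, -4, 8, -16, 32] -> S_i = 2*-2^i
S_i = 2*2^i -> [2, 4, 8, 16, 32]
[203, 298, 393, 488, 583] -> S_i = 203 + 95*i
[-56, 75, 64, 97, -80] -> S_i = Random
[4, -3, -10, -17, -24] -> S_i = 4 + -7*i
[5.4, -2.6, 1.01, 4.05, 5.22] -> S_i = Random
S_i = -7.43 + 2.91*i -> [-7.43, -4.52, -1.61, 1.3, 4.21]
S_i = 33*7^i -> [33, 231, 1617, 11319, 79233]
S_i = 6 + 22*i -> [6, 28, 50, 72, 94]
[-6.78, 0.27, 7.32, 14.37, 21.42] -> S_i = -6.78 + 7.05*i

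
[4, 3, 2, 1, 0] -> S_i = 4 + -1*i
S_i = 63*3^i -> [63, 189, 567, 1701, 5103]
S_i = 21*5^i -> [21, 105, 525, 2625, 13125]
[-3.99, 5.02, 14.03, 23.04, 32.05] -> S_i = -3.99 + 9.01*i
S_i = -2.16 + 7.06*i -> [-2.16, 4.9, 11.96, 19.02, 26.08]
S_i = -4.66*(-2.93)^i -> [-4.66, 13.65, -40.01, 117.22, -343.44]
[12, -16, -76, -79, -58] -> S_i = Random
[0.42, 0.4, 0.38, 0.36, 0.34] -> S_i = 0.42*0.95^i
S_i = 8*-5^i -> [8, -40, 200, -1000, 5000]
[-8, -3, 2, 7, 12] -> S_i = -8 + 5*i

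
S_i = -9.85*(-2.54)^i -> [-9.85, 25.02, -63.55, 161.41, -409.99]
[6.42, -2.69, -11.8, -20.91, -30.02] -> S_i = 6.42 + -9.11*i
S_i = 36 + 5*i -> [36, 41, 46, 51, 56]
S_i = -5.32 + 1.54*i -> [-5.32, -3.78, -2.24, -0.7, 0.84]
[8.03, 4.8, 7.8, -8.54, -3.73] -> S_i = Random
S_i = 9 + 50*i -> [9, 59, 109, 159, 209]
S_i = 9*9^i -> [9, 81, 729, 6561, 59049]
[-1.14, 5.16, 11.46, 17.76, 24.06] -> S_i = -1.14 + 6.30*i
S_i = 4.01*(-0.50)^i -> [4.01, -2.0, 1.0, -0.5, 0.25]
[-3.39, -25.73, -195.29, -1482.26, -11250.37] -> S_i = -3.39*7.59^i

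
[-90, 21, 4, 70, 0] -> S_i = Random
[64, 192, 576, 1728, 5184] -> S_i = 64*3^i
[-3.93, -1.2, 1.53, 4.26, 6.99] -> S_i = -3.93 + 2.73*i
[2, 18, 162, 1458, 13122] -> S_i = 2*9^i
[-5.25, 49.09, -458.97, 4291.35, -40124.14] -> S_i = -5.25*(-9.35)^i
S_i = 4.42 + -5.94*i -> [4.42, -1.52, -7.46, -13.4, -19.34]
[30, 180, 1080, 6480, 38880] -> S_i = 30*6^i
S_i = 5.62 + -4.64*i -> [5.62, 0.98, -3.66, -8.3, -12.94]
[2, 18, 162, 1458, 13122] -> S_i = 2*9^i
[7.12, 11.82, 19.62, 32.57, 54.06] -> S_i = 7.12*1.66^i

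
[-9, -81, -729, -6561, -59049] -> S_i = -9*9^i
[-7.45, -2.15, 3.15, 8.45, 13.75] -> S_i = -7.45 + 5.30*i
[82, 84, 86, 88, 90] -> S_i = 82 + 2*i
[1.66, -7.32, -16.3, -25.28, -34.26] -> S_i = 1.66 + -8.98*i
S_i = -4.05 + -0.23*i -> [-4.05, -4.28, -4.51, -4.74, -4.97]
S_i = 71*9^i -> [71, 639, 5751, 51759, 465831]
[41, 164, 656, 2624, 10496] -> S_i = 41*4^i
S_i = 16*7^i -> [16, 112, 784, 5488, 38416]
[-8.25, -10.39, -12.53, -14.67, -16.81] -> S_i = -8.25 + -2.14*i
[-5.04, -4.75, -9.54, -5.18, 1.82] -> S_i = Random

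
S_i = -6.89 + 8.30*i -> [-6.89, 1.41, 9.71, 18.01, 26.31]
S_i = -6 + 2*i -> [-6, -4, -2, 0, 2]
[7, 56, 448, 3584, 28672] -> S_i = 7*8^i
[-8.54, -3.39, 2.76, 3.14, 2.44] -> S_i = Random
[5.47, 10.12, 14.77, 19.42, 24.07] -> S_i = 5.47 + 4.65*i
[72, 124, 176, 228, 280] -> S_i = 72 + 52*i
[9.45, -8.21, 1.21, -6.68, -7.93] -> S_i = Random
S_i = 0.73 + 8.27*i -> [0.73, 9.0, 17.27, 25.54, 33.81]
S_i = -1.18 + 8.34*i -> [-1.18, 7.16, 15.5, 23.84, 32.18]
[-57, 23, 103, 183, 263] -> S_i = -57 + 80*i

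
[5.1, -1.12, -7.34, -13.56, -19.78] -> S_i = 5.10 + -6.22*i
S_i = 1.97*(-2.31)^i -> [1.97, -4.55, 10.51, -24.28, 56.09]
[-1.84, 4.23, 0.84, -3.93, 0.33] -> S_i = Random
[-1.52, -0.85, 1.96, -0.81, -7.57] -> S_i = Random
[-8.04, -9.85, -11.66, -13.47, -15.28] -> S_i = -8.04 + -1.81*i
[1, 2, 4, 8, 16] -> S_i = 1*2^i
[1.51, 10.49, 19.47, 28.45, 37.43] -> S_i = 1.51 + 8.98*i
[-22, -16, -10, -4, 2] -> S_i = -22 + 6*i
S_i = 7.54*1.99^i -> [7.54, 15.0, 29.86, 59.42, 118.25]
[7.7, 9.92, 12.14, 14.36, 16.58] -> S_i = 7.70 + 2.22*i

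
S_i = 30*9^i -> [30, 270, 2430, 21870, 196830]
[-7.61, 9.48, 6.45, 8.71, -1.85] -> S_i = Random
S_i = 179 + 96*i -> [179, 275, 371, 467, 563]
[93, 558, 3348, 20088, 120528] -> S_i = 93*6^i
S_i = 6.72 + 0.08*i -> [6.72, 6.8, 6.88, 6.96, 7.04]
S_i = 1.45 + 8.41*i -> [1.45, 9.86, 18.27, 26.68, 35.09]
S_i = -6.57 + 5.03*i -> [-6.57, -1.54, 3.49, 8.52, 13.55]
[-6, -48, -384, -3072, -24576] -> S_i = -6*8^i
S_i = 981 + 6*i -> [981, 987, 993, 999, 1005]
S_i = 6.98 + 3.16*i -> [6.98, 10.14, 13.3, 16.46, 19.62]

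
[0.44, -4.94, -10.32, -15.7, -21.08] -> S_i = 0.44 + -5.38*i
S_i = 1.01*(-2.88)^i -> [1.01, -2.91, 8.38, -24.13, 69.49]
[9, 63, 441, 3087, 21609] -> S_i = 9*7^i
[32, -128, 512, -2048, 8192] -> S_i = 32*-4^i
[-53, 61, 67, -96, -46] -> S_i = Random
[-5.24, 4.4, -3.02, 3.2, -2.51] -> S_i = Random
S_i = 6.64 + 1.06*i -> [6.64, 7.7, 8.76, 9.82, 10.88]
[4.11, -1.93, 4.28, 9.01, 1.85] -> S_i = Random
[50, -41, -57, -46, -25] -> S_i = Random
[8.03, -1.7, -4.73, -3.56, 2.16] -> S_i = Random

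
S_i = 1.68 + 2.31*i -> [1.68, 3.99, 6.3, 8.61, 10.92]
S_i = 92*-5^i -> [92, -460, 2300, -11500, 57500]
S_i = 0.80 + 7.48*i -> [0.8, 8.28, 15.76, 23.24, 30.72]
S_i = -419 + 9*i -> [-419, -410, -401, -392, -383]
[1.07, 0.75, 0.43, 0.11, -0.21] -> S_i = 1.07 + -0.32*i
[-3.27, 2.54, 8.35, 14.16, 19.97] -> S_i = -3.27 + 5.81*i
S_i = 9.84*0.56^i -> [9.84, 5.51, 3.09, 1.73, 0.97]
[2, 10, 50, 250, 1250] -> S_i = 2*5^i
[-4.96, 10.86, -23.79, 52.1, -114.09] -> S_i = -4.96*(-2.19)^i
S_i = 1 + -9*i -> [1, -8, -17, -26, -35]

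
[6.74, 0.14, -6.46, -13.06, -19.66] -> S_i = 6.74 + -6.60*i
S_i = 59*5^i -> [59, 295, 1475, 7375, 36875]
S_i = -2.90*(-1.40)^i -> [-2.9, 4.06, -5.68, 7.96, -11.14]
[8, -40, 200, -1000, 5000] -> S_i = 8*-5^i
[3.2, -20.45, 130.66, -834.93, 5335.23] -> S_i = 3.20*(-6.39)^i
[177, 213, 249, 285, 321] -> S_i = 177 + 36*i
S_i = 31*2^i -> [31, 62, 124, 248, 496]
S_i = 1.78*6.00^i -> [1.78, 10.68, 64.08, 384.48, 2306.88]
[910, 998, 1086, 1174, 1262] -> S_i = 910 + 88*i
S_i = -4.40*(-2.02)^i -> [-4.4, 8.89, -17.95, 36.27, -73.26]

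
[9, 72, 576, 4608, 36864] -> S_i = 9*8^i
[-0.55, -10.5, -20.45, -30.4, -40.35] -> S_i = -0.55 + -9.95*i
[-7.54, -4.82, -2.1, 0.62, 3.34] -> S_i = -7.54 + 2.72*i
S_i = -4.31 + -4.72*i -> [-4.31, -9.03, -13.75, -18.47, -23.19]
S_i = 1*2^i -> [1, 2, 4, 8, 16]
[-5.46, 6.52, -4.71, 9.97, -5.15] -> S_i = Random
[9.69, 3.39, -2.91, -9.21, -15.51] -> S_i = 9.69 + -6.30*i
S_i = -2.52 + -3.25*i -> [-2.52, -5.77, -9.02, -12.27, -15.52]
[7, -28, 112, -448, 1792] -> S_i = 7*-4^i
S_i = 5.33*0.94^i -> [5.33, 5.01, 4.71, 4.43, 4.16]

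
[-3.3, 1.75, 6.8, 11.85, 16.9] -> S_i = -3.30 + 5.05*i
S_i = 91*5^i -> [91, 455, 2275, 11375, 56875]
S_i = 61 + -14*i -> [61, 47, 33, 19, 5]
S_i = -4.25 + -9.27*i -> [-4.25, -13.52, -22.79, -32.06, -41.33]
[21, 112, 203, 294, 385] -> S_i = 21 + 91*i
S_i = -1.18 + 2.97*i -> [-1.18, 1.79, 4.76, 7.73, 10.7]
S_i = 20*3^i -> [20, 60, 180, 540, 1620]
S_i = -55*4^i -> [-55, -220, -880, -3520, -14080]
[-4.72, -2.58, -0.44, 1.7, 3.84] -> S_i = -4.72 + 2.14*i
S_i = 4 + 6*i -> [4, 10, 16, 22, 28]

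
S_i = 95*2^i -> [95, 190, 380, 760, 1520]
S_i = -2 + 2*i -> [-2, 0, 2, 4, 6]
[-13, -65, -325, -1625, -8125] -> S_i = -13*5^i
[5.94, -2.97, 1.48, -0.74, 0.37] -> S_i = 5.94*(-0.50)^i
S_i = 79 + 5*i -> [79, 84, 89, 94, 99]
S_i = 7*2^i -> [7, 14, 28, 56, 112]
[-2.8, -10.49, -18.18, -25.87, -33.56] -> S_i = -2.80 + -7.69*i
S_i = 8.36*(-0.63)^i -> [8.36, -5.27, 3.32, -2.09, 1.32]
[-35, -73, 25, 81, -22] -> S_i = Random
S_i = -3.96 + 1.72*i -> [-3.96, -2.24, -0.52, 1.2, 2.92]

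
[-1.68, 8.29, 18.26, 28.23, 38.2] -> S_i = -1.68 + 9.97*i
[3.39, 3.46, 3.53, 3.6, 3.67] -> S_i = 3.39*1.02^i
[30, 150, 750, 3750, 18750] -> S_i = 30*5^i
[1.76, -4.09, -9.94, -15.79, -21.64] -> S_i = 1.76 + -5.85*i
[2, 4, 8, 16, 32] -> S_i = 2*2^i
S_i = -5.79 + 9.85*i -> [-5.79, 4.06, 13.91, 23.76, 33.61]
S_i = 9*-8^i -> [9, -72, 576, -4608, 36864]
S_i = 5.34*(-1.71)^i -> [5.34, -9.13, 15.61, -26.7, 45.66]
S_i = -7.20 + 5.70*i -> [-7.2, -1.5, 4.2, 9.9, 15.6]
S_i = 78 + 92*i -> [78, 170, 262, 354, 446]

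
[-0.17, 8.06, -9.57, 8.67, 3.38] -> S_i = Random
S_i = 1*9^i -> [1, 9, 81, 729, 6561]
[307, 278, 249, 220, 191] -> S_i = 307 + -29*i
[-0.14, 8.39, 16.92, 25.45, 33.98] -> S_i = -0.14 + 8.53*i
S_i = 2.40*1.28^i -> [2.4, 3.07, 3.93, 5.03, 6.44]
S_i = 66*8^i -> [66, 528, 4224, 33792, 270336]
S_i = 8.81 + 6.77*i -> [8.81, 15.58, 22.35, 29.12, 35.89]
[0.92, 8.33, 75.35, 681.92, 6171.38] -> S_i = 0.92*9.05^i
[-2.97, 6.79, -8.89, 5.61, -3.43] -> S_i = Random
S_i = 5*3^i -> [5, 15, 45, 135, 405]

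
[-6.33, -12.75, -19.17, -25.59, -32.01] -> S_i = -6.33 + -6.42*i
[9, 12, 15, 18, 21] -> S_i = 9 + 3*i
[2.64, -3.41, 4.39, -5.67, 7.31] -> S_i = 2.64*(-1.29)^i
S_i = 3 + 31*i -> [3, 34, 65, 96, 127]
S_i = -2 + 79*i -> [-2, 77, 156, 235, 314]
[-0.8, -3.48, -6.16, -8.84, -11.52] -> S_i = -0.80 + -2.68*i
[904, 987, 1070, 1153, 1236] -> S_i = 904 + 83*i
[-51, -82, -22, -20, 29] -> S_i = Random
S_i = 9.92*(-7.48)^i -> [9.92, -74.2, 555.03, -4151.61, 31054.04]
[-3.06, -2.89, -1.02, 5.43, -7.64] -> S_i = Random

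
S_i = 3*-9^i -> [3, -27, 243, -2187, 19683]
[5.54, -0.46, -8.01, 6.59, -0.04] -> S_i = Random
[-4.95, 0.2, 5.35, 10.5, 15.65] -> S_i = -4.95 + 5.15*i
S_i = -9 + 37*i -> [-9, 28, 65, 102, 139]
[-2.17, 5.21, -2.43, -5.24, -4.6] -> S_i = Random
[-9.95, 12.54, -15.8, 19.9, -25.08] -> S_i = -9.95*(-1.26)^i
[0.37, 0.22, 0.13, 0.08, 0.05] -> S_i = 0.37*0.60^i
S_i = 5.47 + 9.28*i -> [5.47, 14.75, 24.03, 33.31, 42.59]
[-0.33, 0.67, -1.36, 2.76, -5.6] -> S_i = -0.33*(-2.03)^i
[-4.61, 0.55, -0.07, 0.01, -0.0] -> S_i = -4.61*(-0.12)^i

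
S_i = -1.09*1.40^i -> [-1.09, -1.53, -2.14, -2.99, -4.19]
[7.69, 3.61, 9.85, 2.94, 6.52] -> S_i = Random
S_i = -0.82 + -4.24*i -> [-0.82, -5.06, -9.3, -13.54, -17.78]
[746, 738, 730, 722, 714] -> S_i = 746 + -8*i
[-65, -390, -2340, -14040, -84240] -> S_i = -65*6^i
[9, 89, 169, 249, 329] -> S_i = 9 + 80*i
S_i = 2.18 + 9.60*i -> [2.18, 11.78, 21.38, 30.98, 40.58]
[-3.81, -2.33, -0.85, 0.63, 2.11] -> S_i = -3.81 + 1.48*i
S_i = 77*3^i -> [77, 231, 693, 2079, 6237]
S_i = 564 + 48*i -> [564, 612, 660, 708, 756]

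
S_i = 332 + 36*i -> [332, 368, 404, 440, 476]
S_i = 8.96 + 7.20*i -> [8.96, 16.16, 23.36, 30.56, 37.76]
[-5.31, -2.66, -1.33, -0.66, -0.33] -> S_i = -5.31*0.50^i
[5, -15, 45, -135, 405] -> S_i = 5*-3^i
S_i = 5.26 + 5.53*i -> [5.26, 10.79, 16.32, 21.85, 27.38]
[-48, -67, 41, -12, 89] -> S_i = Random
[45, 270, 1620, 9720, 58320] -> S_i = 45*6^i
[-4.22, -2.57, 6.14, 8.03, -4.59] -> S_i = Random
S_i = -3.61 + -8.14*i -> [-3.61, -11.75, -19.89, -28.03, -36.17]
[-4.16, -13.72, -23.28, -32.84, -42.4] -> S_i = -4.16 + -9.56*i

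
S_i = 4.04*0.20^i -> [4.04, 0.81, 0.16, 0.03, 0.01]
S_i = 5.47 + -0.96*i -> [5.47, 4.51, 3.55, 2.59, 1.63]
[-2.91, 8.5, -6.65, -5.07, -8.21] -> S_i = Random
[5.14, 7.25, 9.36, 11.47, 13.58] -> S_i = 5.14 + 2.11*i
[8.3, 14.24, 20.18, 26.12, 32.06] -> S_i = 8.30 + 5.94*i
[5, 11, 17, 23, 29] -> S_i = 5 + 6*i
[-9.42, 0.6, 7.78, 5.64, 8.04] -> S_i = Random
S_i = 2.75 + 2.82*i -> [2.75, 5.57, 8.39, 11.21, 14.03]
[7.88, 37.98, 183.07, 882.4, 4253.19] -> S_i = 7.88*4.82^i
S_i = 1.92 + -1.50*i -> [1.92, 0.42, -1.08, -2.58, -4.08]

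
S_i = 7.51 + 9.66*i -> [7.51, 17.17, 26.83, 36.49, 46.15]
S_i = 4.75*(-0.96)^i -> [4.75, -4.56, 4.38, -4.2, 4.03]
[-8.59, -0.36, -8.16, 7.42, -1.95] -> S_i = Random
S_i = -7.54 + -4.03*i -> [-7.54, -11.57, -15.6, -19.63, -23.66]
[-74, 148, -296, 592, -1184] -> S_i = -74*-2^i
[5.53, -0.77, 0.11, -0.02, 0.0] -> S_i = 5.53*(-0.14)^i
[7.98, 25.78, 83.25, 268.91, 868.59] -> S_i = 7.98*3.23^i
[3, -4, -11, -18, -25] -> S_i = 3 + -7*i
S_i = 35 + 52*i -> [35, 87, 139, 191, 243]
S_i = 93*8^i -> [93, 744, 5952, 47616, 380928]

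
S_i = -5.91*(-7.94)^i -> [-5.91, 46.93, -372.59, 2958.35, -23489.27]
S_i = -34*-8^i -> [-34, 272, -2176, 17408, -139264]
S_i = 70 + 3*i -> [70, 73, 76, 79, 82]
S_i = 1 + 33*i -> [1, 34, 67, 100, 133]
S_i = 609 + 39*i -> [609, 648, 687, 726, 765]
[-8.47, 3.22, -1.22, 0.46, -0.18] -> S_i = -8.47*(-0.38)^i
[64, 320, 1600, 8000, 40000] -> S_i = 64*5^i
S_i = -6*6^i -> [-6, -36, -216, -1296, -7776]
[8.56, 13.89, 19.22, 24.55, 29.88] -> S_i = 8.56 + 5.33*i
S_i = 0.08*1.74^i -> [0.08, 0.14, 0.24, 0.42, 0.73]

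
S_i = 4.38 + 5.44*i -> [4.38, 9.82, 15.26, 20.7, 26.14]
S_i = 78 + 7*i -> [78, 85, 92, 99, 106]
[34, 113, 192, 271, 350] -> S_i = 34 + 79*i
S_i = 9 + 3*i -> [9, 12, 15, 18, 21]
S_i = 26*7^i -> [26, 182, 1274, 8918, 62426]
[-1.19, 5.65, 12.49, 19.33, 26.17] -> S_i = -1.19 + 6.84*i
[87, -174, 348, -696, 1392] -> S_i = 87*-2^i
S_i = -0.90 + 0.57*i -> [-0.9, -0.33, 0.24, 0.81, 1.38]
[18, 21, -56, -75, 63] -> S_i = Random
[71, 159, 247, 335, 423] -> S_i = 71 + 88*i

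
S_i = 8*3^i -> [8, 24, 72, 216, 648]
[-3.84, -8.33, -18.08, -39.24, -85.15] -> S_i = -3.84*2.17^i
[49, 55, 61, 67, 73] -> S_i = 49 + 6*i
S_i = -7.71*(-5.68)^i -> [-7.71, 43.79, -248.74, 1412.86, -8025.05]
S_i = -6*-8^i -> [-6, 48, -384, 3072, -24576]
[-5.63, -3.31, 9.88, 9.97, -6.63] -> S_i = Random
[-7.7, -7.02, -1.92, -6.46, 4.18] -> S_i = Random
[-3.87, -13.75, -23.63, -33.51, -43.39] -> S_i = -3.87 + -9.88*i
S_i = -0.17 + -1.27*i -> [-0.17, -1.44, -2.71, -3.98, -5.25]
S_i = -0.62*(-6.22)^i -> [-0.62, 3.86, -23.99, 149.2, -928.01]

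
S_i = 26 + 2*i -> [26, 28, 30, 32, 34]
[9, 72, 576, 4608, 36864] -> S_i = 9*8^i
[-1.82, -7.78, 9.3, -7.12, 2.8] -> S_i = Random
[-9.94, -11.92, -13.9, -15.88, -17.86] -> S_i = -9.94 + -1.98*i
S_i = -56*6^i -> [-56, -336, -2016, -12096, -72576]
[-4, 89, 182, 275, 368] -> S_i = -4 + 93*i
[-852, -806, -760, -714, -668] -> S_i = -852 + 46*i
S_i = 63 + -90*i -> [63, -27, -117, -207, -297]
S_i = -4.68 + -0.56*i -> [-4.68, -5.24, -5.8, -6.36, -6.92]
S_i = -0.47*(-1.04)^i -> [-0.47, 0.49, -0.51, 0.53, -0.55]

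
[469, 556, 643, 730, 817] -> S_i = 469 + 87*i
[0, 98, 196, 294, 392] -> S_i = 0 + 98*i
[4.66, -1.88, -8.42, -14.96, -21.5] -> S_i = 4.66 + -6.54*i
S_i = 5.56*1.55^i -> [5.56, 8.62, 13.36, 20.7, 32.09]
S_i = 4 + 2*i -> [4, 6, 8, 10, 12]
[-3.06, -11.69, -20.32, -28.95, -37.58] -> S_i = -3.06 + -8.63*i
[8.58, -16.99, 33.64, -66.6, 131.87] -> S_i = 8.58*(-1.98)^i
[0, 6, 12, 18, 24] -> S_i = 0 + 6*i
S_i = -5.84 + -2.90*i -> [-5.84, -8.74, -11.64, -14.54, -17.44]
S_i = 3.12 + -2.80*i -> [3.12, 0.32, -2.48, -5.28, -8.08]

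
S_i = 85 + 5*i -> [85, 90, 95, 100, 105]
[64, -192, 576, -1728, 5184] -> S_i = 64*-3^i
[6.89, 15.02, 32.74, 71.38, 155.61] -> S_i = 6.89*2.18^i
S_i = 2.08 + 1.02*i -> [2.08, 3.1, 4.12, 5.14, 6.16]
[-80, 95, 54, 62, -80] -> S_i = Random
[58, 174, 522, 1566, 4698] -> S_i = 58*3^i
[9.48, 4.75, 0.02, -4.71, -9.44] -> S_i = 9.48 + -4.73*i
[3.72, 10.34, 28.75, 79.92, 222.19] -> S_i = 3.72*2.78^i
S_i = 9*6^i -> [9, 54, 324, 1944, 11664]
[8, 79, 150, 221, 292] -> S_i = 8 + 71*i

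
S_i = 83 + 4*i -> [83, 87, 91, 95, 99]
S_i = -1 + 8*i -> [-1, 7, 15, 23, 31]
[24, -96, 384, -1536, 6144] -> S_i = 24*-4^i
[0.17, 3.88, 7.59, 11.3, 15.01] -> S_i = 0.17 + 3.71*i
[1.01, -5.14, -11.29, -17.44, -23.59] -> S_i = 1.01 + -6.15*i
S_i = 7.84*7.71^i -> [7.84, 60.45, 466.04, 3593.18, 27703.43]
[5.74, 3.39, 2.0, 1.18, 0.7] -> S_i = 5.74*0.59^i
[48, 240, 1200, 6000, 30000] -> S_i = 48*5^i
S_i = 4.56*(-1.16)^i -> [4.56, -5.29, 6.14, -7.12, 8.26]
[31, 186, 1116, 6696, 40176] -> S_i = 31*6^i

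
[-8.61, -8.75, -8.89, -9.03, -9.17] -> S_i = -8.61 + -0.14*i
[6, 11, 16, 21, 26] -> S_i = 6 + 5*i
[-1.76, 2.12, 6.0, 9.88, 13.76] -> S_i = -1.76 + 3.88*i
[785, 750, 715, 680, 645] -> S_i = 785 + -35*i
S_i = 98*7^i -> [98, 686, 4802, 33614, 235298]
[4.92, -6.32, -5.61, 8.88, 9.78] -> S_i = Random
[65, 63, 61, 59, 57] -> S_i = 65 + -2*i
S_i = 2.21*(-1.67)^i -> [2.21, -3.69, 6.16, -10.29, 17.19]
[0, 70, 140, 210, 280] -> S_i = 0 + 70*i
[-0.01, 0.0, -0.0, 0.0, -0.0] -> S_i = -0.01*(-0.43)^i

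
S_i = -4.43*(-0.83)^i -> [-4.43, 3.68, -3.05, 2.53, -2.1]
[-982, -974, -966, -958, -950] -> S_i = -982 + 8*i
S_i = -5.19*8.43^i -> [-5.19, -43.75, -368.83, -3109.21, -26210.64]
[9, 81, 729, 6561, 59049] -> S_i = 9*9^i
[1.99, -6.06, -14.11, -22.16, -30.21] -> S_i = 1.99 + -8.05*i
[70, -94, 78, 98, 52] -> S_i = Random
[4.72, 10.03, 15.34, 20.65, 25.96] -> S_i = 4.72 + 5.31*i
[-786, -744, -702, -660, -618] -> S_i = -786 + 42*i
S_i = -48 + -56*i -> [-48, -104, -160, -216, -272]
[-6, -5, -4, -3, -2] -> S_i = -6 + 1*i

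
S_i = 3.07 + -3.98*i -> [3.07, -0.91, -4.89, -8.87, -12.85]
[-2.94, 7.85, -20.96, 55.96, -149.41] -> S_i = -2.94*(-2.67)^i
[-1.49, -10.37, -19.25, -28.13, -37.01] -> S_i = -1.49 + -8.88*i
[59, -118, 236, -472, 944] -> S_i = 59*-2^i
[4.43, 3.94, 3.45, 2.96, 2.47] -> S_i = 4.43 + -0.49*i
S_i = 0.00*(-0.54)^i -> [0.0, -0.0, 0.0, -0.0, 0.0]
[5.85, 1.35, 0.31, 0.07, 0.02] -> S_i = 5.85*0.23^i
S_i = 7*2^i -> [7, 14, 28, 56, 112]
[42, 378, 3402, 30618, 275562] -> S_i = 42*9^i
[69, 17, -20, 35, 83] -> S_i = Random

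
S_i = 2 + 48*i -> [2, 50, 98, 146, 194]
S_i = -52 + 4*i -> [-52, -48, -44, -40, -36]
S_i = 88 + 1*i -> [88, 89, 90, 91, 92]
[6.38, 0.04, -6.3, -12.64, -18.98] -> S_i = 6.38 + -6.34*i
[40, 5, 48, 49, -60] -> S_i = Random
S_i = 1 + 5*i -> [1, 6, 11, 16, 21]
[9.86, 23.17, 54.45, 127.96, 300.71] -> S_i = 9.86*2.35^i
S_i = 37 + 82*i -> [37, 119, 201, 283, 365]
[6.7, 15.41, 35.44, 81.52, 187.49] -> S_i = 6.70*2.30^i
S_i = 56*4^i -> [56, 224, 896, 3584, 14336]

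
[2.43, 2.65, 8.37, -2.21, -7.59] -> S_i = Random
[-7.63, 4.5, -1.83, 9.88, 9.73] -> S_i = Random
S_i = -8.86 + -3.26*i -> [-8.86, -12.12, -15.38, -18.64, -21.9]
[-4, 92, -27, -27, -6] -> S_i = Random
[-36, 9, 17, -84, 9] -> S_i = Random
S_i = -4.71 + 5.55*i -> [-4.71, 0.84, 6.39, 11.94, 17.49]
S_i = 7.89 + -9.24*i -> [7.89, -1.35, -10.59, -19.83, -29.07]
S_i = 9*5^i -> [9, 45, 225, 1125, 5625]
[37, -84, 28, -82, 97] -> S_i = Random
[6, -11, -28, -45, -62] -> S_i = 6 + -17*i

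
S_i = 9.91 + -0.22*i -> [9.91, 9.69, 9.47, 9.25, 9.03]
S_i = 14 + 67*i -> [14, 81, 148, 215, 282]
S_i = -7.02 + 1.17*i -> [-7.02, -5.85, -4.68, -3.51, -2.34]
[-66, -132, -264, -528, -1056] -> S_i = -66*2^i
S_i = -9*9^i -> [-9, -81, -729, -6561, -59049]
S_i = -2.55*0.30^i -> [-2.55, -0.76, -0.23, -0.07, -0.02]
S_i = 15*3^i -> [15, 45, 135, 405, 1215]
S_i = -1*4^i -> [-1, -4, -16, -64, -256]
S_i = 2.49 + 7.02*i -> [2.49, 9.51, 16.53, 23.55, 30.57]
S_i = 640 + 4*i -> [640, 644, 648, 652, 656]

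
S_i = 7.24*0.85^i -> [7.24, 6.15, 5.23, 4.45, 3.78]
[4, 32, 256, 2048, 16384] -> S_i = 4*8^i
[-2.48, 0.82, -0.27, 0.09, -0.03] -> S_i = -2.48*(-0.33)^i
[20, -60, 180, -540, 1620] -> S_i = 20*-3^i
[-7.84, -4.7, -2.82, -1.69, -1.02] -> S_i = -7.84*0.60^i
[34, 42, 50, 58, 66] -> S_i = 34 + 8*i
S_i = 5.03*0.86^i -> [5.03, 4.33, 3.72, 3.2, 2.75]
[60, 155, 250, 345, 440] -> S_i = 60 + 95*i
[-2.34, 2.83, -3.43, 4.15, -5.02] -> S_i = -2.34*(-1.21)^i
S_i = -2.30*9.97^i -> [-2.3, -22.93, -228.62, -2279.36, -22725.24]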